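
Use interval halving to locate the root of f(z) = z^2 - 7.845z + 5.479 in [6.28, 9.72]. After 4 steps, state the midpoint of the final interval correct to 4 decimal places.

f(6.280000) = -4.349200, f(9.720000) = 23.704000 (opposite signs)
step 1: m = 8.000000, f(m) = 6.719000 > 0 → root in [6.280000, 8.000000]
step 2: m = 7.140000, f(m) = 0.445300 > 0 → root in [6.280000, 7.140000]
step 3: m = 6.710000, f(m) = -2.136850 < 0 → root in [6.710000, 7.140000]
step 4: m = 6.925000, f(m) = -0.892000 < 0 → root in [6.925000, 7.140000]
Midpoint of [6.925000, 7.140000] = 7.032500

7.0325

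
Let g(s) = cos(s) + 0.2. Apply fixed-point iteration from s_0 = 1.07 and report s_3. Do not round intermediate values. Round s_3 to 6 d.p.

s_1 = g(1.070000) = 0.680124
s_2 = g(0.680124) = 0.977495
s_3 = g(0.977495) = 0.759102

0.759102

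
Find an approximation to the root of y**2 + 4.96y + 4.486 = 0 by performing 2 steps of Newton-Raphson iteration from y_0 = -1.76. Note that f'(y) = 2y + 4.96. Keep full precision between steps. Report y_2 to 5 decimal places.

Newton update: y ← y − f(y)/f'(y).
y_0 = -1.760000: f = -1.146000, f' = 1.440000 → y_1 = -1.760000 - (-1.146000)/(1.440000) = -0.964167
y_1 = -0.964167: f = 0.633351, f' = 3.031667 → y_2 = -0.964167 - (0.633351)/(3.031667) = -1.173078

-1.17308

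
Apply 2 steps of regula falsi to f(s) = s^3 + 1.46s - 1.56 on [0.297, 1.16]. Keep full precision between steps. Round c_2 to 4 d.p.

0.7310

f(0.297000) = -1.100182, f(1.160000) = 1.694496
step 1: c = 0.636738, f(c) = -0.372208 < 0 → new bracket [0.636738, 1.160000]
step 2: c = 0.730976, f(c) = -0.102197 < 0 → new bracket [0.730976, 1.160000]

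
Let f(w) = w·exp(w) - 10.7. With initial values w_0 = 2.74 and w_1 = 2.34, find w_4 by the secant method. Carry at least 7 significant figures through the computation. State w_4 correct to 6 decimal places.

1.800901

f(w_0) = 31.734339, f(w_1) = 13.592094
w_2 = 2.340000 - (13.592094)·(2.340000 - 2.740000)/(13.592094 - (31.734339)) = 2.040322; f(w_2) = 4.996365
w_3 = 2.040322 - (4.996365)·(2.040322 - 2.340000)/(4.996365 - (13.592094)) = 1.866130; f(w_3) = 1.361242
w_4 = 1.866130 - (1.361242)·(1.866130 - 2.040322)/(1.361242 - (4.996365)) = 1.800901; f(w_4) = 0.204636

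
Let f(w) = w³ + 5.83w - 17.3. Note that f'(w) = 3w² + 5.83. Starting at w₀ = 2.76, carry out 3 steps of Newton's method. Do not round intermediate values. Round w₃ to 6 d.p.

1.861382

w_0 = 2.760000: f = 19.815376, f' = 28.682800 → w_1 = 2.760000 - (19.815376)/(28.682800) = 2.069155
w_1 = 2.069155: f = 3.622054, f' = 18.674204 → w_2 = 2.069155 - (3.622054)/(18.674204) = 1.875194
w_2 = 1.875194: f = 0.226232, f' = 16.379063 → w_3 = 1.875194 - (0.226232)/(16.379063) = 1.861382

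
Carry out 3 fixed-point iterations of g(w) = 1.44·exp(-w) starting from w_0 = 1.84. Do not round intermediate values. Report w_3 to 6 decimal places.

w_1 = g(1.840000) = 0.228697
w_2 = g(0.228697) = 1.145620
w_3 = g(1.145620) = 0.457958

0.457958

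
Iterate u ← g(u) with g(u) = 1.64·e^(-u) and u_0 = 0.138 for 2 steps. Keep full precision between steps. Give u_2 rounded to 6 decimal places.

u_1 = g(0.138000) = 1.428602
u_2 = g(1.428602) = 0.393016

0.393016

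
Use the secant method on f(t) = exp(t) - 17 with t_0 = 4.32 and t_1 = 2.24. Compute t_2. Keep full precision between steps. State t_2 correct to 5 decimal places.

f(t_0) = 58.188628, f(t_1) = -7.606669
t_2 = 2.240000 - (-7.606669)·(2.240000 - 4.320000)/(-7.606669 - (58.188628)) = 2.480471; f(t_2) = -5.053108

2.48047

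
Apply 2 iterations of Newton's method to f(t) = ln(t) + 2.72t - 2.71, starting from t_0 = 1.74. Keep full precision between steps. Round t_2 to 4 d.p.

f'(t) = 1/t + 2.72
t_0 = 1.740000: f = 2.576685, f' = 3.294713 → t_1 = 1.740000 - (2.576685)/(3.294713) = 0.957933
t_1 = 0.957933: f = -0.147399, f' = 3.763914 → t_2 = 0.957933 - (-0.147399)/(3.763914) = 0.997094

0.9971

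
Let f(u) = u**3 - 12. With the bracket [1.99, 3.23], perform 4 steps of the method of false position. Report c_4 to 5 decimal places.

False-position update: c = (a·f(b) − b·f(a))/(f(b) − f(a)); replace the endpoint whose sign matches f(c).
f(1.990000) = -4.119401, f(3.230000) = 21.698267
step 1: c = 2.187851, f(c) = -1.527428 < 0 → new bracket [2.187851, 3.230000]
step 2: c = 2.256388, f(c) = -0.512086 < 0 → new bracket [2.256388, 3.230000]
step 3: c = 2.278835, f(c) = -0.165800 < 0 → new bracket [2.278835, 3.230000]
step 4: c = 2.286048, f(c) = -0.053072 < 0 → new bracket [2.286048, 3.230000]

2.28605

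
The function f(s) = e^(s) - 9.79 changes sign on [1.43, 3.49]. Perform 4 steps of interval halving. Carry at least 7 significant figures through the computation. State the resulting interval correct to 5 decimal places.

f(1.430000) = -5.611301, f(3.490000) = 22.995948 (opposite signs)
step 1: m = 2.460000, f(m) = 1.914812 > 0 → root in [1.430000, 2.460000]
step 2: m = 1.945000, f(m) = -2.796368 < 0 → root in [1.945000, 2.460000]
step 3: m = 2.202500, f(m) = -0.742396 < 0 → root in [2.202500, 2.460000]
step 4: m = 2.331250, f(m) = 0.500797 > 0 → root in [2.202500, 2.331250]

[2.20250, 2.33125]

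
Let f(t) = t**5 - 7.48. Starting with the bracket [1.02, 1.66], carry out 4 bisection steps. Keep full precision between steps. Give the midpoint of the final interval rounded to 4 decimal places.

1.4800

f(1.020000) = -6.375919, f(1.660000) = 5.124930 (opposite signs)
step 1: m = 1.340000, f(m) = -3.159600 < 0 → root in [1.340000, 1.660000]
step 2: m = 1.500000, f(m) = 0.113750 > 0 → root in [1.340000, 1.500000]
step 3: m = 1.420000, f(m) = -1.706466 < 0 → root in [1.420000, 1.500000]
step 4: m = 1.460000, f(m) = -0.846171 < 0 → root in [1.460000, 1.500000]
Midpoint of [1.460000, 1.500000] = 1.480000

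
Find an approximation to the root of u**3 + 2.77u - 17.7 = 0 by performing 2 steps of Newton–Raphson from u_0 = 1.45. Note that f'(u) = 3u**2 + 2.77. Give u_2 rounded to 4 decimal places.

2.2975

Newton update: u ← u − f(u)/f'(u).
u_0 = 1.450000: f = -10.634875, f' = 9.077500 → u_1 = 1.450000 - (-10.634875)/(9.077500) = 2.621564
u_1 = 2.621564: f = 7.578694, f' = 23.387798 → u_2 = 2.621564 - (7.578694)/(23.387798) = 2.297520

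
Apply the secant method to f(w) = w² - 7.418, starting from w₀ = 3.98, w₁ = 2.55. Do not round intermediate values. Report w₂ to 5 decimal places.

Secant update: w_(k+1) = w_k − f(w_k)·(w_k − w_(k-1))/(f(w_k) − f(w_(k-1))).
f(w_0) = 8.422400, f(w_1) = -0.915500
w_2 = 2.550000 - (-0.915500)·(2.550000 - 3.980000)/(-0.915500 - (8.422400)) = 2.690199; f(w_2) = -0.180829

2.69020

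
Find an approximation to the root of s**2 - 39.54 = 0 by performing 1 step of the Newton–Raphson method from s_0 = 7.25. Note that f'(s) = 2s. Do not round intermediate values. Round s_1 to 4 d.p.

6.3519

s_0 = 7.250000: f = 13.022500, f' = 14.500000 → s_1 = 7.250000 - (13.022500)/(14.500000) = 6.351897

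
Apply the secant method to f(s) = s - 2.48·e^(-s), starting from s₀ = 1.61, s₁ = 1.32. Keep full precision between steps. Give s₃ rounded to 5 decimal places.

f(s_0) = 1.114279, f(s_1) = 0.657504
s_2 = 1.320000 - (0.657504)·(1.320000 - 1.610000)/(0.657504 - (1.114279)) = 0.902559; f(s_2) = -0.103157
s_3 = 0.902559 - (-0.103157)·(0.902559 - 1.320000)/(-0.103157 - (0.657504)) = 0.959170; f(s_3) = 0.008807

0.95917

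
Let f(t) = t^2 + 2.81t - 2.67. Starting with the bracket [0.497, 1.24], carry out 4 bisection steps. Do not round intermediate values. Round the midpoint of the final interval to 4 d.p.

f(0.497000) = -1.026421, f(1.240000) = 2.352000 (opposite signs)
step 1: m = 0.868500, f(m) = 0.524777 > 0 → root in [0.497000, 0.868500]
step 2: m = 0.682750, f(m) = -0.285325 < 0 → root in [0.682750, 0.868500]
step 3: m = 0.775625, f(m) = 0.111100 > 0 → root in [0.682750, 0.775625]
step 4: m = 0.729187, f(m) = -0.089269 < 0 → root in [0.729187, 0.775625]
Midpoint of [0.729187, 0.775625] = 0.752406

0.7524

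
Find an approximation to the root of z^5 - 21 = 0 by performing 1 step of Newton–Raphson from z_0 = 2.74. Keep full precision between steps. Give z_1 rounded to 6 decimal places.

2.266516

f'(z) = 5z^4
z_0 = 2.740000: f = 133.437518, f' = 281.820289 → z_1 = 2.740000 - (133.437518)/(281.820289) = 2.266516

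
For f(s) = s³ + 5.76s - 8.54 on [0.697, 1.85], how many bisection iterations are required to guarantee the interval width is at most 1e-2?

7

Initial width b − a = 1.85 − 0.697 = 1.153000.
After n steps the width is (b−a)/2^n; need (b−a)/2^n ≤ 1e-2.
So n ≥ log₂(1.153000/1e-2) = log₂(115.3000) ≈ 6.8492.
Hence n = 7.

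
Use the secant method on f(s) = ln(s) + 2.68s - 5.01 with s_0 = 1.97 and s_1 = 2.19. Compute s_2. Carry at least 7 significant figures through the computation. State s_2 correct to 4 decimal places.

1.6702

Secant update: s_(k+1) = s_k − f(s_k)·(s_k − s_(k-1))/(f(s_k) − f(s_(k-1))).
f(s_0) = 0.947634, f(s_1) = 1.643102
s_2 = 2.190000 - (1.643102)·(2.190000 - 1.970000)/(1.643102 - (0.947634)) = 1.670232; f(s_2) = -0.020817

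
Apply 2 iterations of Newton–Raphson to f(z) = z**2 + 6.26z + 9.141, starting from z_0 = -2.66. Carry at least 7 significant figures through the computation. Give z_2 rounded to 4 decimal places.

-2.3120

f'(z) = 2z + 6.26
z_0 = -2.660000: f = -0.435000, f' = 0.940000 → z_1 = -2.660000 - (-0.435000)/(0.940000) = -2.197234
z_1 = -2.197234: f = 0.214152, f' = 1.865532 → z_2 = -2.197234 - (0.214152)/(1.865532) = -2.312028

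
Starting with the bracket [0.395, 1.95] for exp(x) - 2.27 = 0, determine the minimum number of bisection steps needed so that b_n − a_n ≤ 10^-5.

Initial width b − a = 1.95 − 0.395 = 1.555000.
After n steps the width is (b−a)/2^n; need (b−a)/2^n ≤ 10^-5.
So n ≥ log₂(1.555000/10^-5) = log₂(155500.0000) ≈ 17.2466.
Hence n = 18.

18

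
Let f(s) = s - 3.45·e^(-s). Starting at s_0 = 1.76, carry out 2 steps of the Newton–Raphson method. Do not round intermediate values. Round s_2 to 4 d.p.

1.1203

f'(s) = 1 + 3.45·e^(-s)
s_0 = 1.760000: f = 1.166445, f' = 1.593555 → s_1 = 1.760000 - (1.166445)/(1.593555) = 1.028023
s_1 = 1.028023: f = -0.206088, f' = 2.234111 → s_2 = 1.028023 - (-0.206088)/(2.234111) = 1.120269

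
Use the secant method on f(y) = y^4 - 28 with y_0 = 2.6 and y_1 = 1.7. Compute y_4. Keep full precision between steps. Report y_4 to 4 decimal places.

f(y_0) = 17.697600, f(y_1) = -19.647900
y_2 = 1.700000 - (-19.647900)·(1.700000 - 2.600000)/(-19.647900 - (17.697600)) = 2.173500; f(y_2) = -5.682841
y_3 = 2.173500 - (-5.682841)·(2.173500 - 1.700000)/(-5.682841 - (-19.647900)) = 2.366183; f(y_3) = 3.346822
y_4 = 2.366183 - (3.346822)·(2.366183 - 2.173500)/(3.346822 - (-5.682841)) = 2.294766; f(y_4) = -0.269767

2.2948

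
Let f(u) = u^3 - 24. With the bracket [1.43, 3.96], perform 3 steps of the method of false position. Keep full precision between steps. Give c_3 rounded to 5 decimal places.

2.82967

f(1.430000) = -21.075793, f(3.960000) = 38.099136
step 1: c = 2.331087, f(c) = -11.332952 < 0 → new bracket [2.331087, 3.960000]
step 2: c = 2.704537, f(c) = -4.217619 < 0 → new bracket [2.704537, 3.960000]
step 3: c = 2.829666, f(c) = -1.342840 < 0 → new bracket [2.829666, 3.960000]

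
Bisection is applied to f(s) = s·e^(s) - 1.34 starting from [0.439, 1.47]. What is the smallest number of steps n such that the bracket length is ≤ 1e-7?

Initial width b − a = 1.47 − 0.439 = 1.031000.
After n steps the width is (b−a)/2^n; need (b−a)/2^n ≤ 1e-7.
So n ≥ log₂(1.031000/1e-7) = log₂(10310000.0000) ≈ 23.2975.
Hence n = 24.

24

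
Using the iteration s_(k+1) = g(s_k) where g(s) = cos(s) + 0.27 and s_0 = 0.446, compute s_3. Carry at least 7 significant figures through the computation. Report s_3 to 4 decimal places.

1.0611

s_1 = g(0.446000) = 1.172180
s_2 = g(1.172180) = 0.658144
s_3 = g(0.658144) = 1.061129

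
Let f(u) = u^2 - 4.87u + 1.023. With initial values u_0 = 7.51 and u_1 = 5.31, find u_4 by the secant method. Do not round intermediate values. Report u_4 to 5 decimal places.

f(u_0) = 20.849400, f(u_1) = 3.359400
u_2 = 5.310000 - (3.359400)·(5.310000 - 7.510000)/(3.359400 - (20.849400)) = 4.887434; f(u_2) = 1.108207
u_3 = 4.887434 - (1.108207)·(4.887434 - 5.310000)/(1.108207 - (3.359400)) = 4.679415; f(u_3) = 0.131174
u_4 = 4.679415 - (0.131174)·(4.679415 - 4.887434)/(0.131174 - (1.108207)) = 4.651487; f(u_4) = 0.006590

4.65149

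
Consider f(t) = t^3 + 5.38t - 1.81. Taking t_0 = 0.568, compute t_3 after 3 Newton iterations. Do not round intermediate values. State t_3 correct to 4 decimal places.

0.3298

Newton update: t ← t − f(t)/f'(t).
f'(t) = 3t^2 + 5.38
t_0 = 0.568000: f = 1.429090, f' = 6.347872 → t_1 = 0.568000 - (1.429090)/(6.347872) = 0.342871
t_1 = 0.342871: f = 0.074954, f' = 5.732681 → t_2 = 0.342871 - (0.074954)/(5.732681) = 0.329796
t_2 = 0.329796: f = 0.000174, f' = 5.706296 → t_3 = 0.329796 - (0.000174)/(5.706296) = 0.329766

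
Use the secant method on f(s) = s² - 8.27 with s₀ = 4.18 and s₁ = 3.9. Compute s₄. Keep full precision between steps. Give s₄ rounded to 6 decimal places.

f(s_0) = 9.202400, f(s_1) = 6.940000
s_2 = 3.900000 - (6.940000)·(3.900000 - 4.180000)/(6.940000 - (9.202400)) = 3.041089; f(s_2) = 0.978223
s_3 = 3.041089 - (0.978223)·(3.041089 - 3.900000)/(0.978223 - (6.940000)) = 2.900157; f(s_3) = 0.140910
s_4 = 2.900157 - (0.140910)·(2.900157 - 3.041089)/(0.140910 - (0.978223)) = 2.876440; f(s_4) = 0.003905

2.876440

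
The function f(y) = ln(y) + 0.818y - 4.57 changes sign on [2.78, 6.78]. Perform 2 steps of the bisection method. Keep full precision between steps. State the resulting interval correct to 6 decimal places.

f(2.780000) = -1.273509, f(6.780000) = 2.890017 (opposite signs)
step 1: m = 4.780000, f(m) = 0.904481 > 0 → root in [2.780000, 4.780000]
step 2: m = 3.780000, f(m) = -0.148236 < 0 → root in [3.780000, 4.780000]

[3.780000, 4.780000]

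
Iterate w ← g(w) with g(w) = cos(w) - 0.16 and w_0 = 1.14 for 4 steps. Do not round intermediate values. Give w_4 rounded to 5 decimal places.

0.70196

w_1 = g(1.140000) = 0.257595
w_2 = g(0.257595) = 0.807006
w_3 = g(0.807006) = 0.531664
w_4 = g(0.531664) = 0.701965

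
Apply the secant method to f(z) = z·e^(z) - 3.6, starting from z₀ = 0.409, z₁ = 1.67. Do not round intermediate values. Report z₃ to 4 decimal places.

1.0475

Secant update: z_(k+1) = z_k − f(z_k)·(z_k − z_(k-1))/(f(z_k) − f(z_(k-1))).
f(z_0) = -2.984328, f(z_1) = 5.271320
z_2 = 1.670000 - (5.271320)·(1.670000 - 0.409000)/(5.271320 - (-2.984328)) = 0.864838; f(z_2) = -1.546338
z_3 = 0.864838 - (-1.546338)·(0.864838 - 1.670000)/(-1.546338 - (5.271320)) = 1.047460; f(z_3) = -0.614320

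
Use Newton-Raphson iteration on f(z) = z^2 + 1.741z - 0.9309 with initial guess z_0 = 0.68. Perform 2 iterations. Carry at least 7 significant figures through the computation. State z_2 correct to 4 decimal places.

0.4291

f'(z) = 2z + 1.741
z_0 = 0.680000: f = 0.715380, f' = 3.101000 → z_1 = 0.680000 - (0.715380)/(3.101000) = 0.449307
z_1 = 0.449307: f = 0.053219, f' = 2.639613 → z_2 = 0.449307 - (0.053219)/(2.639613) = 0.429145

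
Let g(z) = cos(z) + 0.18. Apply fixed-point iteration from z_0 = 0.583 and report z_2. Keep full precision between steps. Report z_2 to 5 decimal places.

0.70778

z_1 = g(0.583000) = 1.014815
z_2 = g(1.014815) = 0.707777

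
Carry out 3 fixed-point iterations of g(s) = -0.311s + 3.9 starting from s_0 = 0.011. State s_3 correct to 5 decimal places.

3.06398

s_1 = g(0.011000) = 3.896579
s_2 = g(3.896579) = 2.688164
s_3 = g(2.688164) = 3.063981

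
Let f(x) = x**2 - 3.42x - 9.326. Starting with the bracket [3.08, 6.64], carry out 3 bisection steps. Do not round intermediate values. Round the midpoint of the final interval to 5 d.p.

f(3.080000) = -10.373200, f(6.640000) = 12.054800 (opposite signs)
step 1: m = 4.860000, f(m) = -2.327600 < 0 → root in [4.860000, 6.640000]
step 2: m = 5.750000, f(m) = 4.071500 > 0 → root in [4.860000, 5.750000]
step 3: m = 5.305000, f(m) = 0.673925 > 0 → root in [4.860000, 5.305000]
Midpoint of [4.860000, 5.305000] = 5.082500

5.08250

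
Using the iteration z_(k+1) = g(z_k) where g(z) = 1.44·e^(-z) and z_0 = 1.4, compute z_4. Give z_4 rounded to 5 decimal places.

z_1 = g(1.400000) = 0.355100
z_2 = g(0.355100) = 1.009589
z_3 = g(1.009589) = 0.524691
z_4 = g(0.524691) = 0.852103

0.85210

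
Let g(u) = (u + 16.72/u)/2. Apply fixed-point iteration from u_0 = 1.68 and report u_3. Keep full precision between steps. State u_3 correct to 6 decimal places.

4.096577

u_1 = g(1.680000) = 5.816190
u_2 = g(5.816190) = 4.345462
u_3 = g(4.345462) = 4.096577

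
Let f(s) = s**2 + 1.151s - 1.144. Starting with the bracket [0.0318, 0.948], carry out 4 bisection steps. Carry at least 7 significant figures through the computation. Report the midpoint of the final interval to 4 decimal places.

0.6331

f(0.031800) = -1.106387, f(0.948000) = 0.845852 (opposite signs)
step 1: m = 0.489900, f(m) = -0.340123 < 0 → root in [0.489900, 0.948000]
step 2: m = 0.718950, f(m) = 0.200401 > 0 → root in [0.489900, 0.718950]
step 3: m = 0.604425, f(m) = -0.082977 < 0 → root in [0.604425, 0.718950]
step 4: m = 0.661687, f(m) = 0.055433 > 0 → root in [0.604425, 0.661687]
Midpoint of [0.604425, 0.661687] = 0.633056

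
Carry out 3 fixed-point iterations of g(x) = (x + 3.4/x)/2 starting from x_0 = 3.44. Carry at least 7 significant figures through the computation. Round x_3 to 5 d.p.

1.84416

x_1 = g(3.440000) = 2.214186
x_2 = g(2.214186) = 1.874870
x_3 = g(1.874870) = 1.844165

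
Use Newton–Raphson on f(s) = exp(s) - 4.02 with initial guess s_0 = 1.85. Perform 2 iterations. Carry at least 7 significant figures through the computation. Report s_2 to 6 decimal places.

1.395283

f'(s) = exp(s)
s_0 = 1.850000: f = 2.339820, f' = 6.359820 → s_1 = 1.850000 - (2.339820)/(6.359820) = 1.482093
s_1 = 1.482093: f = 0.382152, f' = 4.402152 → s_2 = 1.482093 - (0.382152)/(4.402152) = 1.395283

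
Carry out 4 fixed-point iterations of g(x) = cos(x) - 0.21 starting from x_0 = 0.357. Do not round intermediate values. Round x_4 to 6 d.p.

0.586603

x_1 = g(0.357000) = 0.726949
x_2 = g(0.726949) = 0.537205
x_3 = g(0.537205) = 0.649142
x_4 = g(0.649142) = 0.586603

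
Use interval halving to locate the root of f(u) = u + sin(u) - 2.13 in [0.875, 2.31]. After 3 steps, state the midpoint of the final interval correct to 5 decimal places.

f(0.875000) = -0.487456, f(2.310000) = 0.919005 (opposite signs)
step 1: m = 1.592500, f(m) = 0.462264 > 0 → root in [0.875000, 1.592500]
step 2: m = 1.233750, f(m) = 0.047486 > 0 → root in [0.875000, 1.233750]
step 3: m = 1.054375, f(m) = -0.206033 < 0 → root in [1.054375, 1.233750]
Midpoint of [1.054375, 1.233750] = 1.144062

1.14406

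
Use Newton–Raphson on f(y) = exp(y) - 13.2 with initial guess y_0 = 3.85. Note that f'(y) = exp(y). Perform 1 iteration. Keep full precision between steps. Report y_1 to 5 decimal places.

Newton update: y ← y − f(y)/f'(y).
y_0 = 3.850000: f = 33.793063, f' = 46.993063 → y_1 = 3.850000 - (33.793063)/(46.993063) = 3.130893

3.13089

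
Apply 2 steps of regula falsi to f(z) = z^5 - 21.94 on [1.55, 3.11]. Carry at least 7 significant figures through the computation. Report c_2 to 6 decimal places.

1.678898

False-position update: c = (a·f(b) − b·f(a))/(f(b) − f(a)); replace the endpoint whose sign matches f(c).
f(1.550000) = -12.993390, f(3.110000) = 268.999002
step 1: c = 1.621880, f(c) = -10.717388 < 0 → new bracket [1.621880, 3.110000]
step 2: c = 1.678898, f(c) = -8.601058 < 0 → new bracket [1.678898, 3.110000]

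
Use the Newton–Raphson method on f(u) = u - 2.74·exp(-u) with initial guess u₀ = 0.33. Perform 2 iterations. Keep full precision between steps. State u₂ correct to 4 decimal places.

f'(u) = 1 + 2.74·exp(-u)
u_0 = 0.330000: f = -1.639851, f' = 2.969851 → u_1 = 0.330000 - (-1.639851)/(2.969851) = 0.882166
u_1 = 0.882166: f = -0.251880, f' = 2.134046 → u_2 = 0.882166 - (-0.251880)/(2.134046) = 1.000195

1.0002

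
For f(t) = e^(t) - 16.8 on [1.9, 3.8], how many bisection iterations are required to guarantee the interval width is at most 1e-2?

Initial width b − a = 3.8 − 1.9 = 1.900000.
After n steps the width is (b−a)/2^n; need (b−a)/2^n ≤ 1e-2.
So n ≥ log₂(1.900000/1e-2) = log₂(190.0000) ≈ 7.5699.
Hence n = 8.

8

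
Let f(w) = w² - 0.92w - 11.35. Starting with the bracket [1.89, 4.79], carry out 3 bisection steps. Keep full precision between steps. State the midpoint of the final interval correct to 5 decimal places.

f(1.890000) = -9.516700, f(4.790000) = 7.187300 (opposite signs)
step 1: m = 3.340000, f(m) = -3.267200 < 0 → root in [3.340000, 4.790000]
step 2: m = 4.065000, f(m) = 1.434425 > 0 → root in [3.340000, 4.065000]
step 3: m = 3.702500, f(m) = -1.047794 < 0 → root in [3.702500, 4.065000]
Midpoint of [3.702500, 4.065000] = 3.883750

3.88375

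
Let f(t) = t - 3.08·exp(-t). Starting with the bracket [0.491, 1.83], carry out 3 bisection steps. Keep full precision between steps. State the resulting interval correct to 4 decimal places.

[0.9931, 1.1605]

f(0.491000) = -1.394003, f(1.830000) = 1.335926 (opposite signs)
step 1: m = 1.160500, f(m) = 0.195445 > 0 → root in [0.491000, 1.160500]
step 2: m = 0.825750, f(m) = -0.523002 < 0 → root in [0.825750, 1.160500]
step 3: m = 0.993125, f(m) = -0.147760 < 0 → root in [0.993125, 1.160500]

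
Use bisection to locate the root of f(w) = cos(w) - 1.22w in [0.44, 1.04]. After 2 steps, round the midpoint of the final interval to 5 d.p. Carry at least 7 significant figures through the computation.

f(0.440000) = 0.367952, f(1.040000) = -0.762580 (opposite signs)
step 1: m = 0.740000, f(m) = -0.164331 < 0 → root in [0.440000, 0.740000]
step 2: m = 0.590000, f(m) = 0.111141 > 0 → root in [0.590000, 0.740000]
Midpoint of [0.590000, 0.740000] = 0.665000

0.66500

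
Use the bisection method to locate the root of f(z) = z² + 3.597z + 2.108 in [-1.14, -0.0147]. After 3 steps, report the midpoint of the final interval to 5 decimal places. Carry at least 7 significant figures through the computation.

-0.78834

f(-1.140000) = -0.692980, f(-0.014700) = 2.055340 (opposite signs)
step 1: m = -0.577350, f(m) = 0.364605 > 0 → root in [-1.140000, -0.577350]
step 2: m = -0.858675, f(m) = -0.243331 < 0 → root in [-0.858675, -0.577350]
step 3: m = -0.718012, f(m) = 0.040851 > 0 → root in [-0.858675, -0.718012]
Midpoint of [-0.858675, -0.718012] = -0.788344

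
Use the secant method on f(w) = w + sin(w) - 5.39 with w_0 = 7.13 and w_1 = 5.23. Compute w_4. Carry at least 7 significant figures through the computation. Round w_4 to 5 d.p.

f(w_0) = 2.489174, f(w_1) = -1.029004
w_2 = 5.230000 - (-1.029004)·(5.230000 - 7.130000)/(-1.029004 - (2.489174)) = 5.785716; f(w_2) = -0.081488
w_3 = 5.785716 - (-0.081488)·(5.785716 - 5.230000)/(-0.081488 - (-1.029004)) = 5.833508; f(w_3) = 0.008833
w_4 = 5.833508 - (0.008833)·(5.833508 - 5.785716)/(0.008833 - (-0.081488)) = 5.828834; f(w_4) = -0.000045

5.82883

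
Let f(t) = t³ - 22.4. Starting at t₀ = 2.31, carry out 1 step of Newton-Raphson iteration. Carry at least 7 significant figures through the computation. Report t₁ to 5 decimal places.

2.93927

Newton update: t ← t − f(t)/f'(t).
f'(t) = 3t²
t_0 = 2.310000: f = -10.073609, f' = 16.008300 → t_1 = 2.310000 - (-10.073609)/(16.008300) = 2.939274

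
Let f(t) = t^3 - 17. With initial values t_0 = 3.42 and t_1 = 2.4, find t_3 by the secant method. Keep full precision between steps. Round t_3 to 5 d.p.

2.57464

f(t_0) = 23.001688, f(t_1) = -3.176000
t_2 = 2.400000 - (-3.176000)·(2.400000 - 3.420000)/(-3.176000 - (23.001688)) = 2.523751; f(t_2) = -0.925421
t_3 = 2.523751 - (-0.925421)·(2.523751 - 2.400000)/(-0.925421 - (-3.176000)) = 2.574637; f(t_3) = 0.066634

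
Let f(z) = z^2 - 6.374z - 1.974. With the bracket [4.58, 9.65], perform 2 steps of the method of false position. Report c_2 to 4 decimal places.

6.4118

f(4.580000) = -10.190520, f(9.650000) = 29.639400
step 1: c = 5.877164, f(c) = -4.893987 < 0 → new bracket [5.877164, 9.650000]
step 2: c = 6.411841, f(c) = -1.731369 < 0 → new bracket [6.411841, 9.650000]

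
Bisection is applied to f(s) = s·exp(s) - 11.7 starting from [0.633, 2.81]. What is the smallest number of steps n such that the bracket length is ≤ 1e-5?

18

Initial width b − a = 2.81 − 0.633 = 2.177000.
After n steps the width is (b−a)/2^n; need (b−a)/2^n ≤ 1e-5.
So n ≥ log₂(2.177000/1e-5) = log₂(217700.0000) ≈ 17.7320.
Hence n = 18.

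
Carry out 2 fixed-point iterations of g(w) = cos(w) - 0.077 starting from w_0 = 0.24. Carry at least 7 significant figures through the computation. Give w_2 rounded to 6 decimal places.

0.549035

w_1 = g(0.240000) = 0.894338
w_2 = g(0.894338) = 0.549035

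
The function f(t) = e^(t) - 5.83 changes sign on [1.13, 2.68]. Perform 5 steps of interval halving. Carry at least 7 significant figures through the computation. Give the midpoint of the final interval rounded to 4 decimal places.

1.7839

f(1.130000) = -2.734343, f(2.680000) = 8.755093 (opposite signs)
step 1: m = 1.905000, f(m) = 0.889408 > 0 → root in [1.130000, 1.905000]
step 2: m = 1.517500, f(m) = -1.269191 < 0 → root in [1.517500, 1.905000]
step 3: m = 1.711250, f(m) = -0.294123 < 0 → root in [1.711250, 1.905000]
step 4: m = 1.808125, f(m) = 0.269001 > 0 → root in [1.711250, 1.808125]
step 5: m = 1.759688, f(m) = -0.019379 < 0 → root in [1.759688, 1.808125]
Midpoint of [1.759688, 1.808125] = 1.783906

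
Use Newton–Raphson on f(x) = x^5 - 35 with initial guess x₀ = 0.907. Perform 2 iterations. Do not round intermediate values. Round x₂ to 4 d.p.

8.8558

Newton update: x ← x − f(x)/f'(x).
f'(x) = 5x⁴
x_0 = 0.907000: f = -34.386187, f' = 3.383757 → x_1 = 0.907000 - (-34.386187)/(3.383757) = 11.069133
x_1 = 11.069133: f = 166140.873257, f' = 75062.734253 → x_2 = 11.069133 - (166140.873257)/(75062.734253) = 8.855772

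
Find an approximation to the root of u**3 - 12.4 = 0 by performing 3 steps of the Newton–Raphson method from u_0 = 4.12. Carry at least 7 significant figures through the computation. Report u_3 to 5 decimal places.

Newton update: u ← u − f(u)/f'(u).
f'(u) = 3u**2
u_0 = 4.120000: f = 57.534528, f' = 50.923200 → u_1 = 4.120000 - (57.534528)/(50.923200) = 2.990171
u_1 = 2.990171: f = 14.335475, f' = 26.823361 → u_2 = 2.990171 - (14.335475)/(26.823361) = 2.455731
u_2 = 2.455731: f = 2.409562, f' = 18.091840 → u_3 = 2.455731 - (2.409562)/(18.091840) = 2.322546

2.32255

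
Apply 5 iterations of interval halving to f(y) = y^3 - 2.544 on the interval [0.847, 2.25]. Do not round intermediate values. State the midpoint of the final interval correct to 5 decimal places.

1.35120

f(0.847000) = -1.936355, f(2.250000) = 8.846625 (opposite signs)
step 1: m = 1.548500, f(m) = 1.169074 > 0 → root in [0.847000, 1.548500]
step 2: m = 1.197750, f(m) = -0.825702 < 0 → root in [1.197750, 1.548500]
step 3: m = 1.373125, f(m) = 0.044989 > 0 → root in [1.197750, 1.373125]
step 4: m = 1.285438, f(m) = -0.420008 < 0 → root in [1.285438, 1.373125]
step 5: m = 1.329281, f(m) = -0.195175 < 0 → root in [1.329281, 1.373125]
Midpoint of [1.329281, 1.373125] = 1.351203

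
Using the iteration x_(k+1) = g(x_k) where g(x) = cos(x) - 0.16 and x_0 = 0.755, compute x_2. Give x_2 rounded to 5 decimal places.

0.68283

x_1 = g(0.755000) = 0.568272
x_2 = g(0.568272) = 0.682832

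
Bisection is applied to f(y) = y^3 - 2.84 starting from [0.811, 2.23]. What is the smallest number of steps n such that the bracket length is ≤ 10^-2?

Initial width b − a = 2.23 − 0.811 = 1.419000.
After n steps the width is (b−a)/2^n; need (b−a)/2^n ≤ 10^-2.
So n ≥ log₂(1.419000/10^-2) = log₂(141.9000) ≈ 7.1487.
Hence n = 8.

8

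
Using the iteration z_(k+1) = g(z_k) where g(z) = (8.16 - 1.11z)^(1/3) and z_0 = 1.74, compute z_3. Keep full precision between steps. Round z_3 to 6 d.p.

1.830140

z_1 = g(1.740000) = 1.839911
z_2 = g(1.839911) = 1.828926
z_3 = g(1.828926) = 1.830140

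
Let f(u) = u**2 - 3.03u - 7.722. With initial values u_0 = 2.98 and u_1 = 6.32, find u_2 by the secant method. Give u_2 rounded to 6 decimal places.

f(u_0) = -7.871000, f(u_1) = 13.070800
u_2 = 6.320000 - (13.070800)·(6.320000 - 2.980000)/(13.070800 - (-7.871000)) = 4.235343; f(u_2) = -2.616959

4.235343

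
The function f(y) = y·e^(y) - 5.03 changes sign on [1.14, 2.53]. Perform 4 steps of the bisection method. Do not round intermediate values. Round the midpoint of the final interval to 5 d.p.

f(1.140000) = -1.465484, f(2.530000) = 26.730371 (opposite signs)
step 1: m = 1.835000, f(m) = 6.466521 > 0 → root in [1.140000, 1.835000]
step 2: m = 1.487500, f(m) = 1.553700 > 0 → root in [1.140000, 1.487500]
step 3: m = 1.313750, f(m) = -0.142721 < 0 → root in [1.313750, 1.487500]
step 4: m = 1.400625, f(m) = 0.653365 > 0 → root in [1.313750, 1.400625]
Midpoint of [1.313750, 1.400625] = 1.357187

1.35719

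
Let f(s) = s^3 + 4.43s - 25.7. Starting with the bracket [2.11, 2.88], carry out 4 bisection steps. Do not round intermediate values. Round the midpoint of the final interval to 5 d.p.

2.47094

f(2.110000) = -6.958769, f(2.880000) = 10.946272 (opposite signs)
step 1: m = 2.495000, f(m) = 0.884287 > 0 → root in [2.110000, 2.495000]
step 2: m = 2.302500, f(m) = -3.293207 < 0 → root in [2.302500, 2.495000]
step 3: m = 2.398750, f(m) = -1.271126 < 0 → root in [2.398750, 2.495000]
step 4: m = 2.446875, f(m) = -0.210420 < 0 → root in [2.446875, 2.495000]
Midpoint of [2.446875, 2.495000] = 2.470938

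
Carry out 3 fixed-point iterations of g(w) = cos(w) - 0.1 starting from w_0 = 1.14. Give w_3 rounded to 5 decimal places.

0.55999

w_1 = g(1.140000) = 0.317595
w_2 = g(0.317595) = 0.849989
w_3 = g(0.849989) = 0.559991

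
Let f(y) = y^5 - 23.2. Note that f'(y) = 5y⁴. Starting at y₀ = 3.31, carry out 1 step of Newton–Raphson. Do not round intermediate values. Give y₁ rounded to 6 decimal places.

2.686655

Newton update: y ← y − f(y)/f'(y).
y_0 = 3.310000: f = 374.119581, f' = 600.180636 → y_1 = 3.310000 - (374.119581)/(600.180636) = 2.686655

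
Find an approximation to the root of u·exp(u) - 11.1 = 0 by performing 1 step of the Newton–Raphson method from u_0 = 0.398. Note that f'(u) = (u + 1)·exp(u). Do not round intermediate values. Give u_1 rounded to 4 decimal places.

5.4462

u_0 = 0.398000: f = -10.507440, f' = 2.081404 → u_1 = 0.398000 - (-10.507440)/(2.081404) = 5.446246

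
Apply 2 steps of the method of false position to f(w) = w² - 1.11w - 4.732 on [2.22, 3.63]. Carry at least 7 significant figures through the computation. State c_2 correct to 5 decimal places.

2.78385

f(2.220000) = -2.267800, f(3.630000) = 4.415600
step 1: c = 2.698439, f(c) = -0.445695 < 0 → new bracket [2.698439, 3.630000]
step 2: c = 2.783847, f(c) = -0.072268 < 0 → new bracket [2.783847, 3.630000]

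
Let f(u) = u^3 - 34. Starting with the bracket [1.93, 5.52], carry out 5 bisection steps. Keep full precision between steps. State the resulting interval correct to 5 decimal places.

f(1.930000) = -26.810943, f(5.520000) = 134.196608 (opposite signs)
step 1: m = 3.725000, f(m) = 17.686703 > 0 → root in [1.930000, 3.725000]
step 2: m = 2.827500, f(m) = -11.394827 < 0 → root in [2.827500, 3.725000]
step 3: m = 3.276250, f(m) = 1.166658 > 0 → root in [2.827500, 3.276250]
step 4: m = 3.051875, f(m) = -5.575016 < 0 → root in [3.051875, 3.276250]
step 5: m = 3.164062, f(m) = -2.323648 < 0 → root in [3.164062, 3.276250]

[3.16406, 3.27625]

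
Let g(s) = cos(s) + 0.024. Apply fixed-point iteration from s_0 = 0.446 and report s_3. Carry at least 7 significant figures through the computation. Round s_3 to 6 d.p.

s_1 = g(0.446000) = 0.926180
s_2 = g(0.926180) = 0.624892
s_3 = g(0.624892) = 0.835026

0.835026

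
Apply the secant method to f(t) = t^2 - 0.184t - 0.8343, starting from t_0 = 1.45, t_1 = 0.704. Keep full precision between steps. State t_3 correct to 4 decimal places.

f(t_0) = 1.001400, f(t_1) = -0.468220
t_2 = 0.704000 - (-0.468220)·(0.704000 - 1.450000)/(-0.468220 - (1.001400)) = 0.941675; f(t_2) = -0.120816
t_3 = 0.941675 - (-0.120816)·(0.941675 - 0.704000)/(-0.120816 - (-0.468220)) = 1.024331; f(t_3) = 0.026477

1.0243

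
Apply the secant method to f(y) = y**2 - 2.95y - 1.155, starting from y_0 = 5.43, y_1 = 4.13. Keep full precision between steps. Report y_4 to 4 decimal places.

3.3032

f(y_0) = 12.311400, f(y_1) = 3.718400
y_2 = 4.130000 - (3.718400)·(4.130000 - 5.430000)/(3.718400 - (12.311400)) = 3.567458; f(y_2) = 1.047757
y_3 = 3.567458 - (1.047757)·(3.567458 - 4.130000)/(1.047757 - (3.718400)) = 3.346760; f(y_3) = 0.172860
y_4 = 3.346760 - (0.172860)·(3.346760 - 3.567458)/(0.172860 - (1.047757)) = 3.303155; f(y_4) = 0.011525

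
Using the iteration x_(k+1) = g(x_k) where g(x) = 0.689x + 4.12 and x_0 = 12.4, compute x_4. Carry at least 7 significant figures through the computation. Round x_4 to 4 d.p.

13.0566

x_1 = g(12.400000) = 12.663600
x_2 = g(12.663600) = 12.845220
x_3 = g(12.845220) = 12.970357
x_4 = g(12.970357) = 13.056576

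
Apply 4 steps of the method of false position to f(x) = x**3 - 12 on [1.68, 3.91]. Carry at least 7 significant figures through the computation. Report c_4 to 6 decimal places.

2.254278

f(1.680000) = -7.258368, f(3.910000) = 47.776471
step 1: c = 1.974108, f(c) = -4.306704 < 0 → new bracket [1.974108, 3.910000]
step 2: c = 2.134184, f(c) = -2.279337 < 0 → new bracket [2.134184, 3.910000]
step 3: c = 2.215048, f(c) = -1.132007 < 0 → new bracket [2.215048, 3.910000]
step 4: c = 2.254278, f(c) = -0.544275 < 0 → new bracket [2.254278, 3.910000]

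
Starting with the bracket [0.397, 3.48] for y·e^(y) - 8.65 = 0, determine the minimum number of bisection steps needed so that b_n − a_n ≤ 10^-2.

Initial width b − a = 3.48 − 0.397 = 3.083000.
After n steps the width is (b−a)/2^n; need (b−a)/2^n ≤ 10^-2.
So n ≥ log₂(3.083000/10^-2) = log₂(308.3000) ≈ 8.2682.
Hence n = 9.

9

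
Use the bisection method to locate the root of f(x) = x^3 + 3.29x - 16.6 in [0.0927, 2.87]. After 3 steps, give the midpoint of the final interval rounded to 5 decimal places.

f(0.092700) = -16.294220, f(2.870000) = 16.482203 (opposite signs)
step 1: m = 1.481350, f(m) = -8.475687 < 0 → root in [1.481350, 2.870000]
step 2: m = 2.175675, f(m) = 0.856663 > 0 → root in [1.481350, 2.175675]
step 3: m = 1.828512, f(m) = -4.470639 < 0 → root in [1.828512, 2.175675]
Midpoint of [1.828512, 2.175675] = 2.002094

2.00209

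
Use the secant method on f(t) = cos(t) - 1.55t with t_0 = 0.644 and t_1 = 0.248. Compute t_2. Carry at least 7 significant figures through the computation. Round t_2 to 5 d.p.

0.54367

f(t_0) = -0.198499, f(t_1) = 0.585005
t_2 = 0.248000 - (0.585005)·(0.248000 - 0.644000)/(0.585005 - (-0.198499)) = 0.543674; f(t_2) = 0.013119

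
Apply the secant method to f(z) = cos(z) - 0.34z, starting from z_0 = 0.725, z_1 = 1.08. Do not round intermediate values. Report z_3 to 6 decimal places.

f(z_0) = 0.501999, f(z_1) = 0.104128
z_2 = 1.080000 - (0.104128)·(1.080000 - 0.725000)/(0.104128 - (0.501999)) = 1.172908; f(z_2) = -0.011317
z_3 = 1.172908 - (-0.011317)·(1.172908 - 1.080000)/(-0.011317 - (0.104128)) = 1.163801; f(z_3) = 0.000160

1.163801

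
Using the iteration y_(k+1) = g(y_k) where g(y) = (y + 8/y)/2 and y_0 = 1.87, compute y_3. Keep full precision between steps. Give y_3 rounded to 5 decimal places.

2.82844

y_1 = g(1.870000) = 3.074037
y_2 = g(3.074037) = 2.838239
y_3 = g(2.838239) = 2.828444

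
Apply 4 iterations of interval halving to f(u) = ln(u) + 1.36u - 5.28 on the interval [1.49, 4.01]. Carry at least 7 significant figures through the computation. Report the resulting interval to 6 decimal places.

[2.907500, 3.065000]

f(1.490000) = -2.854824, f(4.010000) = 1.562391 (opposite signs)
step 1: m = 2.750000, f(m) = -0.528399 < 0 → root in [2.750000, 4.010000]
step 2: m = 3.380000, f(m) = 0.534676 > 0 → root in [2.750000, 3.380000]
step 3: m = 3.065000, f(m) = 0.008448 > 0 → root in [2.750000, 3.065000]
step 4: m = 2.907500, f(m) = -0.258506 < 0 → root in [2.907500, 3.065000]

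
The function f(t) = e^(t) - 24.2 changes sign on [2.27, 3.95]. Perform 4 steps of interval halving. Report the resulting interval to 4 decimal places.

[3.1100, 3.2150]

f(2.270000) = -14.520599, f(3.950000) = 27.735367 (opposite signs)
step 1: m = 3.110000, f(m) = -1.778956 < 0 → root in [3.110000, 3.950000]
step 2: m = 3.530000, f(m) = 9.923968 > 0 → root in [3.110000, 3.530000]
step 3: m = 3.320000, f(m) = 3.460351 > 0 → root in [3.110000, 3.320000]
step 4: m = 3.215000, f(m) = 0.703292 > 0 → root in [3.110000, 3.215000]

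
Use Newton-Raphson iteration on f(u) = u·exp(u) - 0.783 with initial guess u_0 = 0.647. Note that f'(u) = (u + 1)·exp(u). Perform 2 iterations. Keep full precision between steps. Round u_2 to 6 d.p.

0.483370

Newton update: u ← u − f(u)/f'(u).
u_0 = 0.647000: f = 0.452642, f' = 3.145445 → u_1 = 0.647000 - (0.452642)/(3.145445) = 0.503096
u_1 = 0.503096: f = 0.049037, f' = 2.485870 → u_2 = 0.503096 - (0.049037)/(2.485870) = 0.483370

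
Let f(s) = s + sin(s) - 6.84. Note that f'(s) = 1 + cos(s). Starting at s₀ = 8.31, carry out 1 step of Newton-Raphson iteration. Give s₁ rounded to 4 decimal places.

4.0789

s_0 = 8.310000: f = 2.367813, f' = 0.559623 → s_1 = 8.310000 - (2.367813)/(0.559623) = 4.078915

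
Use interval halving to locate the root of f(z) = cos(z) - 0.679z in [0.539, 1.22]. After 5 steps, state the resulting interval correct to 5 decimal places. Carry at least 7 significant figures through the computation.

[0.90078, 0.92206]

f(0.539000) = 0.492241, f(1.220000) = -0.484734 (opposite signs)
step 1: m = 0.879500, f(m) = 0.040356 > 0 → root in [0.879500, 1.220000]
step 2: m = 1.049750, f(m) = -0.214992 < 0 → root in [0.879500, 1.049750]
step 3: m = 0.964625, f(m) = -0.085255 < 0 → root in [0.879500, 0.964625]
step 4: m = 0.922063, f(m) = -0.021902 < 0 → root in [0.879500, 0.922063]
step 5: m = 0.900781, f(m) = 0.009367 > 0 → root in [0.900781, 0.922063]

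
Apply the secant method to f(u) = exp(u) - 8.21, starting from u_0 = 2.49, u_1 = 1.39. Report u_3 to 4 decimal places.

f(u_0) = 3.851276, f(u_1) = -4.195150
u_2 = 1.390000 - (-4.195150)·(1.390000 - 2.490000)/(-4.195150 - (3.851276)) = 1.963505; f(u_2) = -1.085747
u_3 = 1.963505 - (-1.085747)·(1.963505 - 1.390000)/(-1.085747 - (-4.195150)) = 2.163762; f(u_3) = 0.493823

2.1638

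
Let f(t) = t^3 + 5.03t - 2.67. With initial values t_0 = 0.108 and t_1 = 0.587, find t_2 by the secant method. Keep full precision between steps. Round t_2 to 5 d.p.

0.49803

f(t_0) = -2.125500, f(t_1) = 0.484872
t_2 = 0.587000 - (0.484872)·(0.587000 - 0.108000)/(0.484872 - (-2.125500)) = 0.498027; f(t_2) = -0.041400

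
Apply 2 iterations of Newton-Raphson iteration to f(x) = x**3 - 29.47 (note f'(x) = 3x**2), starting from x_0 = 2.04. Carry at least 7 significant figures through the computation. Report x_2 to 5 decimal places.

Newton update: x ← x − f(x)/f'(x).
x_0 = 2.040000: f = -20.980336, f' = 12.484800 → x_1 = 2.040000 - (-20.980336)/(12.484800) = 3.720470
x_1 = 3.720470: f = 22.028376, f' = 41.525698 → x_2 = 3.720470 - (22.028376)/(41.525698) = 3.189995

3.18999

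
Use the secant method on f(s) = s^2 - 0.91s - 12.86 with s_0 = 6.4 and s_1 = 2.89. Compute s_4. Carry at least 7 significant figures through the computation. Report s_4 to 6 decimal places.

4.066650

f(s_0) = 22.276000, f(s_1) = -7.137800
s_2 = 2.890000 - (-7.137800)·(2.890000 - 6.400000)/(-7.137800 - (22.276000)) = 3.741766; f(s_2) = -2.264194
s_3 = 3.741766 - (-2.264194)·(3.741766 - 2.890000)/(-2.264194 - (-7.137800)) = 4.137482; f(s_3) = 0.493648
s_4 = 4.137482 - (0.493648)·(4.137482 - 3.741766)/(0.493648 - (-2.264194)) = 4.066650; f(s_4) = -0.023012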